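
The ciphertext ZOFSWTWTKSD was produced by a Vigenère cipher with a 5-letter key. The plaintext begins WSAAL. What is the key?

Subtract each crib letter from the matching ciphertext letter (mod 26):
Z(25)−W(22)=3 → D
O(14)−S(18)=-4≡22 → W
F(5)−A(0)=5 → F
S(18)−A(0)=18 → S
W(22)−L(11)=11 → L

DWFSL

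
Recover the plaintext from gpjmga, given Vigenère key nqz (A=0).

Repeat the key across the ciphertext: nqznqz
g(6)−n(13): -7≡19 → t
p(15)−q(16): -1≡25 → z
j(9)−z(25): -16≡10 → k
m(12)−n(13): -1≡25 → z
g(6)−q(16): -10≡16 → q
a(0)−z(25): -25≡1 → b

tzkzqb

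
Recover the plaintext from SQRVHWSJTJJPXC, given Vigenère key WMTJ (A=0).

WEYMLKZAXXQGBQ

Repeat the key across the ciphertext: WMTJWMTJWMTJWM
S(18)−W(22): -4≡22 → W
Q(16)−M(12): 4 → E
R(17)−T(19): -2≡24 → Y
V(21)−J(9): 12 → M
H(7)−W(22): -15≡11 → L
W(22)−M(12): 10 → K
S(18)−T(19): -1≡25 → Z
J(9)−J(9): 0 → A
T(19)−W(22): -3≡23 → X
J(9)−M(12): -3≡23 → X
J(9)−T(19): -10≡16 → Q
P(15)−J(9): 6 → G
X(23)−W(22): 1 → B
C(2)−M(12): -10≡16 → Q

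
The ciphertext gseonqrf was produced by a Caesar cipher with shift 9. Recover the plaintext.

g(6): 6−9=-3≡23 → x
s(18): 18−9=9 → j
e(4): 4−9=-5≡21 → v
o(14): 14−9=5 → f
n(13): 13−9=4 → e
q(16): 16−9=7 → h
r(17): 17−9=8 → i
f(5): 5−9=-4≡22 → w

xjvfehiw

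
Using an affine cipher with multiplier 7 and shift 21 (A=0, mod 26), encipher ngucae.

ilfjvx

n(13): 7·13+21=112≡8 → i
g(6): 7·6+21=63≡11 → l
u(20): 7·20+21=161≡5 → f
c(2): 7·2+21=35≡9 → j
a(0): 7·0+21=21 → v
e(4): 7·4+21=49≡23 → x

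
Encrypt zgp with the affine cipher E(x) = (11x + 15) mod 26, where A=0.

z(25): 11·25+15=290≡4 → e
g(6): 11·6+15=81≡3 → d
p(15): 11·15+15=180≡24 → y

edy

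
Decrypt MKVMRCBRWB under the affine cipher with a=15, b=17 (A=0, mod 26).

The inverse of 15 mod 26 is 7, since 15·7=105≡1. Apply D(y)=7·(y−17) mod 26:
M(12): 7·(12−17)=-35≡17 → R
K(10): 7·(10−17)=-49≡3 → D
V(21): 7·(21−17)=28≡2 → C
M(12): 7·(12−17)=-35≡17 → R
R(17): 7·(17−17)=0 → A
C(2): 7·(2−17)=-105≡25 → Z
B(1): 7·(1−17)=-112≡18 → S
R(17): 7·(17−17)=0 → A
W(22): 7·(22−17)=35≡9 → J
B(1): 7·(1−17)=-112≡18 → S

RDCRAZSAJS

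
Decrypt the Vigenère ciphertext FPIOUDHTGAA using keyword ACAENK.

FNIKHTHRGWN

Repeat the key across the ciphertext: ACAENKACAEN
F(5)−A(0): 5 → F
P(15)−C(2): 13 → N
I(8)−A(0): 8 → I
O(14)−E(4): 10 → K
U(20)−N(13): 7 → H
D(3)−K(10): -7≡19 → T
H(7)−A(0): 7 → H
T(19)−C(2): 17 → R
G(6)−A(0): 6 → G
A(0)−E(4): -4≡22 → W
A(0)−N(13): -13≡13 → N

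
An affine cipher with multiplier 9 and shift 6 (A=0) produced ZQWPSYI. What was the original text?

The inverse of 9 mod 26 is 3, since 9·3=27≡1. Apply D(y)=3·(y−6) mod 26:
Z(25): 3·(25−6)=57≡5 → F
Q(16): 3·(16−6)=30≡4 → E
W(22): 3·(22−6)=48≡22 → W
P(15): 3·(15−6)=27≡1 → B
S(18): 3·(18−6)=36≡10 → K
Y(24): 3·(24−6)=54≡2 → C
I(8): 3·(8−6)=6 → G

FEWBKCG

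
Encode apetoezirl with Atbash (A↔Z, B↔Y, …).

a(0) → z(25)
p(15) → k(10)
e(4) → v(21)
t(19) → g(6)
o(14) → l(11)
e(4) → v(21)
z(25) → a(0)
i(8) → r(17)
r(17) → i(8)
l(11) → o(14)

zkvglvario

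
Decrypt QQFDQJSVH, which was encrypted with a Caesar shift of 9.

HHWUHAJMY

Q(16): 16−9=7 → H
Q(16): 16−9=7 → H
F(5): 5−9=-4≡22 → W
D(3): 3−9=-6≡20 → U
Q(16): 16−9=7 → H
J(9): 9−9=0 → A
S(18): 18−9=9 → J
V(21): 21−9=12 → M
H(7): 7−9=-2≡24 → Y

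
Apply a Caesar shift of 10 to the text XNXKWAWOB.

X(23): 23+10=33≡7 → H
N(13): 13+10=23 → X
X(23): 23+10=33≡7 → H
K(10): 10+10=20 → U
W(22): 22+10=32≡6 → G
A(0): 0+10=10 → K
W(22): 22+10=32≡6 → G
O(14): 14+10=24 → Y
B(1): 1+10=11 → L

HXHUGKGYL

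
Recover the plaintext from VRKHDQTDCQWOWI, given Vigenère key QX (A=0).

Repeat the key across the ciphertext: QXQXQXQXQXQXQX
V(21)−Q(16): 5 → F
R(17)−X(23): -6≡20 → U
K(10)−Q(16): -6≡20 → U
H(7)−X(23): -16≡10 → K
D(3)−Q(16): -13≡13 → N
Q(16)−X(23): -7≡19 → T
T(19)−Q(16): 3 → D
D(3)−X(23): -20≡6 → G
C(2)−Q(16): -14≡12 → M
Q(16)−X(23): -7≡19 → T
W(22)−Q(16): 6 → G
O(14)−X(23): -9≡17 → R
W(22)−Q(16): 6 → G
I(8)−X(23): -15≡11 → L

FUUKNTDGMTGRGL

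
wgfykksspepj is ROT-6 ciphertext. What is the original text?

qazseemmjyjd

w(22): 22−6=16 → q
g(6): 6−6=0 → a
f(5): 5−6=-1≡25 → z
y(24): 24−6=18 → s
k(10): 10−6=4 → e
k(10): 10−6=4 → e
s(18): 18−6=12 → m
s(18): 18−6=12 → m
p(15): 15−6=9 → j
e(4): 4−6=-2≡24 → y
p(15): 15−6=9 → j
j(9): 9−6=3 → d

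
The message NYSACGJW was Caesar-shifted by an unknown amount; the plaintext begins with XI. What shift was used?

16

From the crib: N(13)−X(23)=-10≡16, so the shift is 16.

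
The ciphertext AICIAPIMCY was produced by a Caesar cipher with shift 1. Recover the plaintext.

ZHBHZOHLBX

A(0): 0−1=-1≡25 → Z
I(8): 8−1=7 → H
C(2): 2−1=1 → B
I(8): 8−1=7 → H
A(0): 0−1=-1≡25 → Z
P(15): 15−1=14 → O
I(8): 8−1=7 → H
M(12): 12−1=11 → L
C(2): 2−1=1 → B
Y(24): 24−1=23 → X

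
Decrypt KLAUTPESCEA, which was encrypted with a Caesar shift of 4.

K(10): 10−4=6 → G
L(11): 11−4=7 → H
A(0): 0−4=-4≡22 → W
U(20): 20−4=16 → Q
T(19): 19−4=15 → P
P(15): 15−4=11 → L
E(4): 4−4=0 → A
S(18): 18−4=14 → O
C(2): 2−4=-2≡24 → Y
E(4): 4−4=0 → A
A(0): 0−4=-4≡22 → W

GHWQPLAOYAW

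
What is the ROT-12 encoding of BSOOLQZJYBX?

B(1): 1+12=13 → N
S(18): 18+12=30≡4 → E
O(14): 14+12=26≡0 → A
O(14): 14+12=26≡0 → A
L(11): 11+12=23 → X
Q(16): 16+12=28≡2 → C
Z(25): 25+12=37≡11 → L
J(9): 9+12=21 → V
Y(24): 24+12=36≡10 → K
B(1): 1+12=13 → N
X(23): 23+12=35≡9 → J

NEAAXCLVKNJ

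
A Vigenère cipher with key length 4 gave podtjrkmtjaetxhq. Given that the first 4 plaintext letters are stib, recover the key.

xvvs

Subtract each crib letter from the matching ciphertext letter (mod 26):
p(15)−s(18)=-3≡23 → x
o(14)−t(19)=-5≡21 → v
d(3)−i(8)=-5≡21 → v
t(19)−b(1)=18 → s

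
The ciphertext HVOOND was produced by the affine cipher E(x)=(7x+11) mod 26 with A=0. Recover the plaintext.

The inverse of 7 mod 26 is 15, since 7·15=105≡1. Apply D(y)=15·(y−11) mod 26:
H(7): 15·(7−11)=-60≡18 → S
V(21): 15·(21−11)=150≡20 → U
O(14): 15·(14−11)=45≡19 → T
O(14): 15·(14−11)=45≡19 → T
N(13): 15·(13−11)=30≡4 → E
D(3): 15·(3−11)=-120≡10 → K

SUTTEK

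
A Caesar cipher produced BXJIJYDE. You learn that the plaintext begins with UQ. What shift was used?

7

From the crib: B(1)−U(20)=-19≡7, so the shift is 7.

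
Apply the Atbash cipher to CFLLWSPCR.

C(2) → X(23)
F(5) → U(20)
L(11) → O(14)
L(11) → O(14)
W(22) → D(3)
S(18) → H(7)
P(15) → K(10)
C(2) → X(23)
R(17) → I(8)

XUOODHKXI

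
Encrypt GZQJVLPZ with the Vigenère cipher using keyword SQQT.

Repeat the key across the message: SQQTSQQT
G(6)+S(18): 24 → Y
Z(25)+Q(16): 41≡15 → P
Q(16)+Q(16): 32≡6 → G
J(9)+T(19): 28≡2 → C
V(21)+S(18): 39≡13 → N
L(11)+Q(16): 27≡1 → B
P(15)+Q(16): 31≡5 → F
Z(25)+T(19): 44≡18 → S

YPGCNBFS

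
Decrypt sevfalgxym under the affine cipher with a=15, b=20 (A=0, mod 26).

The inverse of 15 mod 26 is 7, since 15·7=105≡1. Apply D(y)=7·(y−20) mod 26:
s(18): 7·(18−20)=-14≡12 → m
e(4): 7·(4−20)=-112≡18 → s
v(21): 7·(21−20)=7 → h
f(5): 7·(5−20)=-105≡25 → z
a(0): 7·(0−20)=-140≡16 → q
l(11): 7·(11−20)=-63≡15 → p
g(6): 7·(6−20)=-98≡6 → g
x(23): 7·(23−20)=21 → v
y(24): 7·(24−20)=28≡2 → c
m(12): 7·(12−20)=-56≡22 → w

mshzqpgvcw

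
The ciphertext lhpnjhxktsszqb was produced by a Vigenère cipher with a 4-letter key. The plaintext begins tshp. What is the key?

Subtract each crib letter from the matching ciphertext letter (mod 26):
l(11)−t(19)=-8≡18 → s
h(7)−s(18)=-11≡15 → p
p(15)−h(7)=8 → i
n(13)−p(15)=-2≡24 → y

spiy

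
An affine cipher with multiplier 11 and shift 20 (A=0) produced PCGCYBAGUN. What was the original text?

JWUWYDKUAX

The inverse of 11 mod 26 is 19, since 11·19=209≡1. Apply D(y)=19·(y−20) mod 26:
P(15): 19·(15−20)=-95≡9 → J
C(2): 19·(2−20)=-342≡22 → W
G(6): 19·(6−20)=-266≡20 → U
C(2): 19·(2−20)=-342≡22 → W
Y(24): 19·(24−20)=76≡24 → Y
B(1): 19·(1−20)=-361≡3 → D
A(0): 19·(0−20)=-380≡10 → K
G(6): 19·(6−20)=-266≡20 → U
U(20): 19·(20−20)=0 → A
N(13): 19·(13−20)=-133≡23 → X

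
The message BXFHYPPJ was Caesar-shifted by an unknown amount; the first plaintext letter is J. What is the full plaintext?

JFNPGXXR

From the crib: B(1)−J(9)=-8≡18, so the shift is 18.
Subtract 18 from each ciphertext letter:
B(1): 1−18=-17≡9 → J
X(23): 23−18=5 → F
F(5): 5−18=-13≡13 → N
H(7): 7−18=-11≡15 → P
Y(24): 24−18=6 → G
P(15): 15−18=-3≡23 → X
P(15): 15−18=-3≡23 → X
J(9): 9−18=-9≡17 → R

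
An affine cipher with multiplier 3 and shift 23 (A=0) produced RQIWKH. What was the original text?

The inverse of 3 mod 26 is 9, since 3·9=27≡1. Apply D(y)=9·(y−23) mod 26:
R(17): 9·(17−23)=-54≡24 → Y
Q(16): 9·(16−23)=-63≡15 → P
I(8): 9·(8−23)=-135≡21 → V
W(22): 9·(22−23)=-9≡17 → R
K(10): 9·(10−23)=-117≡13 → N
H(7): 9·(7−23)=-144≡12 → M

YPVRNM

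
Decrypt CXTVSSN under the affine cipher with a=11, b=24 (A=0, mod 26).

YHJVQQZ

The inverse of 11 mod 26 is 19, since 11·19=209≡1. Apply D(y)=19·(y−24) mod 26:
C(2): 19·(2−24)=-418≡24 → Y
X(23): 19·(23−24)=-19≡7 → H
T(19): 19·(19−24)=-95≡9 → J
V(21): 19·(21−24)=-57≡21 → V
S(18): 19·(18−24)=-114≡16 → Q
S(18): 19·(18−24)=-114≡16 → Q
N(13): 19·(13−24)=-209≡25 → Z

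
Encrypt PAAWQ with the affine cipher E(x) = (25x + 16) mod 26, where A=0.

BQQUA

P(15): 25·15+16=391≡1 → B
A(0): 25·0+16=16 → Q
A(0): 25·0+16=16 → Q
W(22): 25·22+16=566≡20 → U
Q(16): 25·16+16=416≡0 → A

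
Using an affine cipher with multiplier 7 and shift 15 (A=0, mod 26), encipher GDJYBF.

FKABWY

G(6): 7·6+15=57≡5 → F
D(3): 7·3+15=36≡10 → K
J(9): 7·9+15=78≡0 → A
Y(24): 7·24+15=183≡1 → B
B(1): 7·1+15=22 → W
F(5): 7·5+15=50≡24 → Y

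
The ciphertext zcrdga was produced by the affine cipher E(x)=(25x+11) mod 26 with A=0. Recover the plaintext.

The inverse of 25 mod 26 is 25, since 25·25=625≡1. Apply D(y)=25·(y−11) mod 26:
z(25): 25·(25−11)=350≡12 → m
c(2): 25·(2−11)=-225≡9 → j
r(17): 25·(17−11)=150≡20 → u
d(3): 25·(3−11)=-200≡8 → i
g(6): 25·(6−11)=-125≡5 → f
a(0): 25·(0−11)=-275≡11 → l

mjuifl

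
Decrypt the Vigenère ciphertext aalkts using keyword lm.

poayig

Repeat the key across the ciphertext: lmlmlm
a(0)−l(11): -11≡15 → p
a(0)−m(12): -12≡14 → o
l(11)−l(11): 0 → a
k(10)−m(12): -2≡24 → y
t(19)−l(11): 8 → i
s(18)−m(12): 6 → g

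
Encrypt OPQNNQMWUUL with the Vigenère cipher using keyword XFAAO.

Repeat the key across the message: XFAAOXFAAOX
O(14)+X(23): 37≡11 → L
P(15)+F(5): 20 → U
Q(16)+A(0): 16 → Q
N(13)+A(0): 13 → N
N(13)+O(14): 27≡1 → B
Q(16)+X(23): 39≡13 → N
M(12)+F(5): 17 → R
W(22)+A(0): 22 → W
U(20)+A(0): 20 → U
U(20)+O(14): 34≡8 → I
L(11)+X(23): 34≡8 → I

LUQNBNRWUII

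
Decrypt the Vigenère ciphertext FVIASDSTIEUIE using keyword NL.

Repeat the key across the ciphertext: NLNLNLNLNLNLN
F(5)−N(13): -8≡18 → S
V(21)−L(11): 10 → K
I(8)−N(13): -5≡21 → V
A(0)−L(11): -11≡15 → P
S(18)−N(13): 5 → F
D(3)−L(11): -8≡18 → S
S(18)−N(13): 5 → F
T(19)−L(11): 8 → I
I(8)−N(13): -5≡21 → V
E(4)−L(11): -7≡19 → T
U(20)−N(13): 7 → H
I(8)−L(11): -3≡23 → X
E(4)−N(13): -9≡17 → R

SKVPFSFIVTHXR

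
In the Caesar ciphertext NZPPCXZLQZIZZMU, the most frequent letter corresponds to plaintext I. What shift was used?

The most frequent ciphertext letter is Z (appears 5 times).
Z is position 25; I is position 8.
Shift = 17.

17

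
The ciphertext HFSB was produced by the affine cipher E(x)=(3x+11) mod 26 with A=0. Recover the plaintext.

The inverse of 3 mod 26 is 9, since 3·9=27≡1. Apply D(y)=9·(y−11) mod 26:
H(7): 9·(7−11)=-36≡16 → Q
F(5): 9·(5−11)=-54≡24 → Y
S(18): 9·(18−11)=63≡11 → L
B(1): 9·(1−11)=-90≡14 → O

QYLO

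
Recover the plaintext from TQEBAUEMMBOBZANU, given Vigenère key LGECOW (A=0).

Repeat the key across the ciphertext: LGECOWLGECOWLGEC
T(19)−L(11): 8 → I
Q(16)−G(6): 10 → K
E(4)−E(4): 0 → A
B(1)−C(2): -1≡25 → Z
A(0)−O(14): -14≡12 → M
U(20)−W(22): -2≡24 → Y
E(4)−L(11): -7≡19 → T
M(12)−G(6): 6 → G
M(12)−E(4): 8 → I
B(1)−C(2): -1≡25 → Z
O(14)−O(14): 0 → A
B(1)−W(22): -21≡5 → F
Z(25)−L(11): 14 → O
A(0)−G(6): -6≡20 → U
N(13)−E(4): 9 → J
U(20)−C(2): 18 → S

IKAZMYTGIZAFOUJS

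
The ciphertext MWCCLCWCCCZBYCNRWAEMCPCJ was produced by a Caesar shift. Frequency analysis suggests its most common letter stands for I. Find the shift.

The most frequent ciphertext letter is C (appears 9 times).
C is position 2; I is position 8.
Shift = -6≡20.

20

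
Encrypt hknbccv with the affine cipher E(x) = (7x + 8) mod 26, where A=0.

h(7): 7·7+8=57≡5 → f
k(10): 7·10+8=78≡0 → a
n(13): 7·13+8=99≡21 → v
b(1): 7·1+8=15 → p
c(2): 7·2+8=22 → w
c(2): 7·2+8=22 → w
v(21): 7·21+8=155≡25 → z

favpwwz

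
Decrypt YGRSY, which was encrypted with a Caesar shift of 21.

Y(24): 24−21=3 → D
G(6): 6−21=-15≡11 → L
R(17): 17−21=-4≡22 → W
S(18): 18−21=-3≡23 → X
Y(24): 24−21=3 → D

DLWXD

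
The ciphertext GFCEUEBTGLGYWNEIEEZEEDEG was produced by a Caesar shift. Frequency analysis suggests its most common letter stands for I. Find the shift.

The most frequent ciphertext letter is E (appears 8 times).
E is position 4; I is position 8.
Shift = -4≡22.

22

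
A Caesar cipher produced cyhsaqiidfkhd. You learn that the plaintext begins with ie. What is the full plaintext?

ienygwoojlqnj

From the crib: c(2)−i(8)=-6≡20, so the shift is 20.
Subtract 20 from each ciphertext letter:
c(2): 2−20=-18≡8 → i
y(24): 24−20=4 → e
h(7): 7−20=-13≡13 → n
s(18): 18−20=-2≡24 → y
a(0): 0−20=-20≡6 → g
q(16): 16−20=-4≡22 → w
i(8): 8−20=-12≡14 → o
i(8): 8−20=-12≡14 → o
d(3): 3−20=-17≡9 → j
f(5): 5−20=-15≡11 → l
k(10): 10−20=-10≡16 → q
h(7): 7−20=-13≡13 → n
d(3): 3−20=-17≡9 → j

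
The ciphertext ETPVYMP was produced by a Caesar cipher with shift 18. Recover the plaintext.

MBXDGUX

E(4): 4−18=-14≡12 → M
T(19): 19−18=1 → B
P(15): 15−18=-3≡23 → X
V(21): 21−18=3 → D
Y(24): 24−18=6 → G
M(12): 12−18=-6≡20 → U
P(15): 15−18=-3≡23 → X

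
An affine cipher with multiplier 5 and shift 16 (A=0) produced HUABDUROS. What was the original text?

The inverse of 5 mod 26 is 21, since 5·21=105≡1. Apply D(y)=21·(y−16) mod 26:
H(7): 21·(7−16)=-189≡19 → T
U(20): 21·(20−16)=84≡6 → G
A(0): 21·(0−16)=-336≡2 → C
B(1): 21·(1−16)=-315≡23 → X
D(3): 21·(3−16)=-273≡13 → N
U(20): 21·(20−16)=84≡6 → G
R(17): 21·(17−16)=21 → V
O(14): 21·(14−16)=-42≡10 → K
S(18): 21·(18−16)=42≡16 → Q

TGCXNGVKQ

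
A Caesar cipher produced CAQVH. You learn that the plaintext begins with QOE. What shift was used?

From the crib: C(2)−Q(16)=-14≡12, so the shift is 12.

12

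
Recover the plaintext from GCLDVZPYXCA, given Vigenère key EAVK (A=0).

Repeat the key across the ciphertext: EAVKEAVKEAV
G(6)−E(4): 2 → C
C(2)−A(0): 2 → C
L(11)−V(21): -10≡16 → Q
D(3)−K(10): -7≡19 → T
V(21)−E(4): 17 → R
Z(25)−A(0): 25 → Z
P(15)−V(21): -6≡20 → U
Y(24)−K(10): 14 → O
X(23)−E(4): 19 → T
C(2)−A(0): 2 → C
A(0)−V(21): -21≡5 → F

CCQTRZUOTCF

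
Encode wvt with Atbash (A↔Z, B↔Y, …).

w(22) → d(3)
v(21) → e(4)
t(19) → g(6)

deg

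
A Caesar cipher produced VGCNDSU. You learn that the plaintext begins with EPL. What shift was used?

From the crib: V(21)−E(4)=17, so the shift is 17.

17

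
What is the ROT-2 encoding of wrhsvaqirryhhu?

ytjuxcskttajjw

w(22): 22+2=24 → y
r(17): 17+2=19 → t
h(7): 7+2=9 → j
s(18): 18+2=20 → u
v(21): 21+2=23 → x
a(0): 0+2=2 → c
q(16): 16+2=18 → s
i(8): 8+2=10 → k
r(17): 17+2=19 → t
r(17): 17+2=19 → t
y(24): 24+2=26≡0 → a
h(7): 7+2=9 → j
h(7): 7+2=9 → j
u(20): 20+2=22 → w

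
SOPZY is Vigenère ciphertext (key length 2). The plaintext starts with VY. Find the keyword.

XQ

Subtract each crib letter from the matching ciphertext letter (mod 26):
S(18)−V(21)=-3≡23 → X
O(14)−Y(24)=-10≡16 → Q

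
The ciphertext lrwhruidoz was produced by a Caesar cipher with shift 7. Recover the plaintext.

ekpaknbwhs

l(11): 11−7=4 → e
r(17): 17−7=10 → k
w(22): 22−7=15 → p
h(7): 7−7=0 → a
r(17): 17−7=10 → k
u(20): 20−7=13 → n
i(8): 8−7=1 → b
d(3): 3−7=-4≡22 → w
o(14): 14−7=7 → h
z(25): 25−7=18 → s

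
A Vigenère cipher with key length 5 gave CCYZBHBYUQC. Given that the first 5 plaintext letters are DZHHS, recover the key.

Subtract each crib letter from the matching ciphertext letter (mod 26):
C(2)−D(3)=-1≡25 → Z
C(2)−Z(25)=-23≡3 → D
Y(24)−H(7)=17 → R
Z(25)−H(7)=18 → S
B(1)−S(18)=-17≡9 → J

ZDRSJ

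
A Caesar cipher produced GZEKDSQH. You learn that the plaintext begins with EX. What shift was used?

2

From the crib: G(6)−E(4)=2, so the shift is 2.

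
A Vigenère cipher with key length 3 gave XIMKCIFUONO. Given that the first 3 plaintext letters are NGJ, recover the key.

Subtract each crib letter from the matching ciphertext letter (mod 26):
X(23)−N(13)=10 → K
I(8)−G(6)=2 → C
M(12)−J(9)=3 → D

KCD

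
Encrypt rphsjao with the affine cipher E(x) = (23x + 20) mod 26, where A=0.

r(17): 23·17+20=411≡21 → v
p(15): 23·15+20=365≡1 → b
h(7): 23·7+20=181≡25 → z
s(18): 23·18+20=434≡18 → s
j(9): 23·9+20=227≡19 → t
a(0): 23·0+20=20 → u
o(14): 23·14+20=342≡4 → e

vbzstue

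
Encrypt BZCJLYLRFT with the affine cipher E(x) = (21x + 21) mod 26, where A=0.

QALCSFSOWE

B(1): 21·1+21=42≡16 → Q
Z(25): 21·25+21=546≡0 → A
C(2): 21·2+21=63≡11 → L
J(9): 21·9+21=210≡2 → C
L(11): 21·11+21=252≡18 → S
Y(24): 21·24+21=525≡5 → F
L(11): 21·11+21=252≡18 → S
R(17): 21·17+21=378≡14 → O
F(5): 21·5+21=126≡22 → W
T(19): 21·19+21=420≡4 → E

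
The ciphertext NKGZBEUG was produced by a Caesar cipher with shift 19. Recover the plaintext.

N(13): 13−19=-6≡20 → U
K(10): 10−19=-9≡17 → R
G(6): 6−19=-13≡13 → N
Z(25): 25−19=6 → G
B(1): 1−19=-18≡8 → I
E(4): 4−19=-15≡11 → L
U(20): 20−19=1 → B
G(6): 6−19=-13≡13 → N

URNGILBN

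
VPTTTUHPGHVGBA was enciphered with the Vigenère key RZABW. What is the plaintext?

Repeat the key across the ciphertext: RZABWRZABWRZAB
V(21)−R(17): 4 → E
P(15)−Z(25): -10≡16 → Q
T(19)−A(0): 19 → T
T(19)−B(1): 18 → S
T(19)−W(22): -3≡23 → X
U(20)−R(17): 3 → D
H(7)−Z(25): -18≡8 → I
P(15)−A(0): 15 → P
G(6)−B(1): 5 → F
H(7)−W(22): -15≡11 → L
V(21)−R(17): 4 → E
G(6)−Z(25): -19≡7 → H
B(1)−A(0): 1 → B
A(0)−B(1): -1≡25 → Z

EQTSXDIPFLEHBZ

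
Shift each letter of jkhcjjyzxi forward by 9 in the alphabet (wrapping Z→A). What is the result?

stqlsshigr

j(9): 9+9=18 → s
k(10): 10+9=19 → t
h(7): 7+9=16 → q
c(2): 2+9=11 → l
j(9): 9+9=18 → s
j(9): 9+9=18 → s
y(24): 24+9=33≡7 → h
z(25): 25+9=34≡8 → i
x(23): 23+9=32≡6 → g
i(8): 8+9=17 → r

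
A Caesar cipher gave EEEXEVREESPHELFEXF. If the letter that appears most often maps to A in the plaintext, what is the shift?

4

The most frequent ciphertext letter is E (appears 8 times).
E is position 4; A is position 0.
Shift = 4.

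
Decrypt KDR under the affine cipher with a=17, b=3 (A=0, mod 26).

FAK

The inverse of 17 mod 26 is 23, since 17·23=391≡1. Apply D(y)=23·(y−3) mod 26:
K(10): 23·(10−3)=161≡5 → F
D(3): 23·(3−3)=0 → A
R(17): 23·(17−3)=322≡10 → K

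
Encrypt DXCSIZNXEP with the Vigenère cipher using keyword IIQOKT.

LFSGSSVFUD

Repeat the key across the message: IIQOKTIIQO
D(3)+I(8): 11 → L
X(23)+I(8): 31≡5 → F
C(2)+Q(16): 18 → S
S(18)+O(14): 32≡6 → G
I(8)+K(10): 18 → S
Z(25)+T(19): 44≡18 → S
N(13)+I(8): 21 → V
X(23)+I(8): 31≡5 → F
E(4)+Q(16): 20 → U
P(15)+O(14): 29≡3 → D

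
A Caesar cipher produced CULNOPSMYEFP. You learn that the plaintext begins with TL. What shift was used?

From the crib: C(2)−T(19)=-17≡9, so the shift is 9.

9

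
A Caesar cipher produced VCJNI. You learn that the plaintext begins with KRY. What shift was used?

From the crib: V(21)−K(10)=11, so the shift is 11.

11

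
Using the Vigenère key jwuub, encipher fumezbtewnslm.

oqgyakpyqobhg

Repeat the key across the message: jwuubjwuubjwu
f(5)+j(9): 14 → o
u(20)+w(22): 42≡16 → q
m(12)+u(20): 32≡6 → g
e(4)+u(20): 24 → y
z(25)+b(1): 26≡0 → a
b(1)+j(9): 10 → k
t(19)+w(22): 41≡15 → p
e(4)+u(20): 24 → y
w(22)+u(20): 42≡16 → q
n(13)+b(1): 14 → o
s(18)+j(9): 27≡1 → b
l(11)+w(22): 33≡7 → h
m(12)+u(20): 32≡6 → g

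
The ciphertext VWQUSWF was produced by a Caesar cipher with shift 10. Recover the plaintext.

LMGKIMV

V(21): 21−10=11 → L
W(22): 22−10=12 → M
Q(16): 16−10=6 → G
U(20): 20−10=10 → K
S(18): 18−10=8 → I
W(22): 22−10=12 → M
F(5): 5−10=-5≡21 → V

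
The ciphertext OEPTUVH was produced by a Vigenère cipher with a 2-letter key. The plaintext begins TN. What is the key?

Subtract each crib letter from the matching ciphertext letter (mod 26):
O(14)−T(19)=-5≡21 → V
E(4)−N(13)=-9≡17 → R

VR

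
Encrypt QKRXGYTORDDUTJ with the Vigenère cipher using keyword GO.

Repeat the key across the message: GOGOGOGOGOGOGO
Q(16)+G(6): 22 → W
K(10)+O(14): 24 → Y
R(17)+G(6): 23 → X
X(23)+O(14): 37≡11 → L
G(6)+G(6): 12 → M
Y(24)+O(14): 38≡12 → M
T(19)+G(6): 25 → Z
O(14)+O(14): 28≡2 → C
R(17)+G(6): 23 → X
D(3)+O(14): 17 → R
D(3)+G(6): 9 → J
U(20)+O(14): 34≡8 → I
T(19)+G(6): 25 → Z
J(9)+O(14): 23 → X

WYXLMMZCXRJIZX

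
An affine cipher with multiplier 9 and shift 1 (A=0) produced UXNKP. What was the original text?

FOKBQ

The inverse of 9 mod 26 is 3, since 9·3=27≡1. Apply D(y)=3·(y−1) mod 26:
U(20): 3·(20−1)=57≡5 → F
X(23): 3·(23−1)=66≡14 → O
N(13): 3·(13−1)=36≡10 → K
K(10): 3·(10−1)=27≡1 → B
P(15): 3·(15−1)=42≡16 → Q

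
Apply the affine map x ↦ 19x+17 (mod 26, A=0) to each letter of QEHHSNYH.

JPUUVEFU

Q(16): 19·16+17=321≡9 → J
E(4): 19·4+17=93≡15 → P
H(7): 19·7+17=150≡20 → U
H(7): 19·7+17=150≡20 → U
S(18): 19·18+17=359≡21 → V
N(13): 19·13+17=264≡4 → E
Y(24): 19·24+17=473≡5 → F
H(7): 19·7+17=150≡20 → U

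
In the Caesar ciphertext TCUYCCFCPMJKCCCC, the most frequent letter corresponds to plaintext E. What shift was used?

The most frequent ciphertext letter is C (appears 8 times).
C is position 2; E is position 4.
Shift = -2≡24.

24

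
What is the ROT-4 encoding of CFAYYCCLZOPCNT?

GJECCGGPDSTGRX

C(2): 2+4=6 → G
F(5): 5+4=9 → J
A(0): 0+4=4 → E
Y(24): 24+4=28≡2 → C
Y(24): 24+4=28≡2 → C
C(2): 2+4=6 → G
C(2): 2+4=6 → G
L(11): 11+4=15 → P
Z(25): 25+4=29≡3 → D
O(14): 14+4=18 → S
P(15): 15+4=19 → T
C(2): 2+4=6 → G
N(13): 13+4=17 → R
T(19): 19+4=23 → X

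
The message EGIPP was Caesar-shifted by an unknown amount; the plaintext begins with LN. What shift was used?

19

From the crib: E(4)−L(11)=-7≡19, so the shift is 19.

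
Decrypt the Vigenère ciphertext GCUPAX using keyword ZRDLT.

HLREHY

Repeat the key across the ciphertext: ZRDLTZ
G(6)−Z(25): -19≡7 → H
C(2)−R(17): -15≡11 → L
U(20)−D(3): 17 → R
P(15)−L(11): 4 → E
A(0)−T(19): -19≡7 → H
X(23)−Z(25): -2≡24 → Y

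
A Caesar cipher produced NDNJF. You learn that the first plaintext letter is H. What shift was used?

From the crib: N(13)−H(7)=6, so the shift is 6.

6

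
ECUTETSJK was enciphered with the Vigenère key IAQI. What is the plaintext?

Repeat the key across the ciphertext: IAQIIAQII
E(4)−I(8): -4≡22 → W
C(2)−A(0): 2 → C
U(20)−Q(16): 4 → E
T(19)−I(8): 11 → L
E(4)−I(8): -4≡22 → W
T(19)−A(0): 19 → T
S(18)−Q(16): 2 → C
J(9)−I(8): 1 → B
K(10)−I(8): 2 → C

WCELWTCBC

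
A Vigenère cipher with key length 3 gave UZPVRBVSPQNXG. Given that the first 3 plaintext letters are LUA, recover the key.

Subtract each crib letter from the matching ciphertext letter (mod 26):
U(20)−L(11)=9 → J
Z(25)−U(20)=5 → F
P(15)−A(0)=15 → P

JFP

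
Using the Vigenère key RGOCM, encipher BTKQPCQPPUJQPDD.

Repeat the key across the message: RGOCMRGOCMRGOCM
B(1)+R(17): 18 → S
T(19)+G(6): 25 → Z
K(10)+O(14): 24 → Y
Q(16)+C(2): 18 → S
P(15)+M(12): 27≡1 → B
C(2)+R(17): 19 → T
Q(16)+G(6): 22 → W
P(15)+O(14): 29≡3 → D
P(15)+C(2): 17 → R
U(20)+M(12): 32≡6 → G
J(9)+R(17): 26≡0 → A
Q(16)+G(6): 22 → W
P(15)+O(14): 29≡3 → D
D(3)+C(2): 5 → F
D(3)+M(12): 15 → P

SZYSBTWDRGAWDFP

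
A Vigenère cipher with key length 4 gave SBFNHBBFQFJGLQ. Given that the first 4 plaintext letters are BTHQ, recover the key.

RIYX

Subtract each crib letter from the matching ciphertext letter (mod 26):
S(18)−B(1)=17 → R
B(1)−T(19)=-18≡8 → I
F(5)−H(7)=-2≡24 → Y
N(13)−Q(16)=-3≡23 → X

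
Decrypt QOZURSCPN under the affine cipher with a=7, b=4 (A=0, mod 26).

The inverse of 7 mod 26 is 15, since 7·15=105≡1. Apply D(y)=15·(y−4) mod 26:
Q(16): 15·(16−4)=180≡24 → Y
O(14): 15·(14−4)=150≡20 → U
Z(25): 15·(25−4)=315≡3 → D
U(20): 15·(20−4)=240≡6 → G
R(17): 15·(17−4)=195≡13 → N
S(18): 15·(18−4)=210≡2 → C
C(2): 15·(2−4)=-30≡22 → W
P(15): 15·(15−4)=165≡9 → J
N(13): 15·(13−4)=135≡5 → F

YUDGNCWJF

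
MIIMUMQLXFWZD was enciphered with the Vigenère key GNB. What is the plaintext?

Repeat the key across the ciphertext: GNBGNBGNBGNBG
M(12)−G(6): 6 → G
I(8)−N(13): -5≡21 → V
I(8)−B(1): 7 → H
M(12)−G(6): 6 → G
U(20)−N(13): 7 → H
M(12)−B(1): 11 → L
Q(16)−G(6): 10 → K
L(11)−N(13): -2≡24 → Y
X(23)−B(1): 22 → W
F(5)−G(6): -1≡25 → Z
W(22)−N(13): 9 → J
Z(25)−B(1): 24 → Y
D(3)−G(6): -3≡23 → X

GVHGHLKYWZJYX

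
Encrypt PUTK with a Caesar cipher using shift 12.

P(15): 15+12=27≡1 → B
U(20): 20+12=32≡6 → G
T(19): 19+12=31≡5 → F
K(10): 10+12=22 → W

BGFW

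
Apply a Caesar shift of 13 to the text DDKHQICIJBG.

QQXUDVPVWOT

D(3): 3+13=16 → Q
D(3): 3+13=16 → Q
K(10): 10+13=23 → X
H(7): 7+13=20 → U
Q(16): 16+13=29≡3 → D
I(8): 8+13=21 → V
C(2): 2+13=15 → P
I(8): 8+13=21 → V
J(9): 9+13=22 → W
B(1): 1+13=14 → O
G(6): 6+13=19 → T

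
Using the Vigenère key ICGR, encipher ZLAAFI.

HNGRNK

Repeat the key across the message: ICGRIC
Z(25)+I(8): 33≡7 → H
L(11)+C(2): 13 → N
A(0)+G(6): 6 → G
A(0)+R(17): 17 → R
F(5)+I(8): 13 → N
I(8)+C(2): 10 → K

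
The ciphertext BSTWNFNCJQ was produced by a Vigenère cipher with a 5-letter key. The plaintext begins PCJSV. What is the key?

MQKES

Subtract each crib letter from the matching ciphertext letter (mod 26):
B(1)−P(15)=-14≡12 → M
S(18)−C(2)=16 → Q
T(19)−J(9)=10 → K
W(22)−S(18)=4 → E
N(13)−V(21)=-8≡18 → S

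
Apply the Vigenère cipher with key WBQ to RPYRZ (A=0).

NQONA

Repeat the key across the message: WBQWB
R(17)+W(22): 39≡13 → N
P(15)+B(1): 16 → Q
Y(24)+Q(16): 40≡14 → O
R(17)+W(22): 39≡13 → N
Z(25)+B(1): 26≡0 → A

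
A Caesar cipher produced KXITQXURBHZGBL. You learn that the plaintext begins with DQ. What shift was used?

7

From the crib: K(10)−D(3)=7, so the shift is 7.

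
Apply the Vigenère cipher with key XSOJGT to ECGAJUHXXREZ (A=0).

BUUJPNEPLAKS

Repeat the key across the message: XSOJGTXSOJGT
E(4)+X(23): 27≡1 → B
C(2)+S(18): 20 → U
G(6)+O(14): 20 → U
A(0)+J(9): 9 → J
J(9)+G(6): 15 → P
U(20)+T(19): 39≡13 → N
H(7)+X(23): 30≡4 → E
X(23)+S(18): 41≡15 → P
X(23)+O(14): 37≡11 → L
R(17)+J(9): 26≡0 → A
E(4)+G(6): 10 → K
Z(25)+T(19): 44≡18 → S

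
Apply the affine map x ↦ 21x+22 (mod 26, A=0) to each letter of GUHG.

G(6): 21·6+22=148≡18 → S
U(20): 21·20+22=442≡0 → A
H(7): 21·7+22=169≡13 → N
G(6): 21·6+22=148≡18 → S

SANS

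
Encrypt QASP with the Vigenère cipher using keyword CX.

Repeat the key across the message: CXCX
Q(16)+C(2): 18 → S
A(0)+X(23): 23 → X
S(18)+C(2): 20 → U
P(15)+X(23): 38≡12 → M

SXUM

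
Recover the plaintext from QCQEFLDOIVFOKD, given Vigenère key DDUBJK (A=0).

Repeat the key across the ciphertext: DDUBJKDDUBJKDD
Q(16)−D(3): 13 → N
C(2)−D(3): -1≡25 → Z
Q(16)−U(20): -4≡22 → W
E(4)−B(1): 3 → D
F(5)−J(9): -4≡22 → W
L(11)−K(10): 1 → B
D(3)−D(3): 0 → A
O(14)−D(3): 11 → L
I(8)−U(20): -12≡14 → O
V(21)−B(1): 20 → U
F(5)−J(9): -4≡22 → W
O(14)−K(10): 4 → E
K(10)−D(3): 7 → H
D(3)−D(3): 0 → A

NZWDWBALOUWEHA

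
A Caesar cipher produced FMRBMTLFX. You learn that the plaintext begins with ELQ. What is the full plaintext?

From the crib: F(5)−E(4)=1, so the shift is 1.
Subtract 1 from each ciphertext letter:
F(5): 5−1=4 → E
M(12): 12−1=11 → L
R(17): 17−1=16 → Q
B(1): 1−1=0 → A
M(12): 12−1=11 → L
T(19): 19−1=18 → S
L(11): 11−1=10 → K
F(5): 5−1=4 → E
X(23): 23−1=22 → W

ELQALSKEW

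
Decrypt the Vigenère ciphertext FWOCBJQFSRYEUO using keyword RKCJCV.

Repeat the key across the ciphertext: RKCJCVRKCJCVRK
F(5)−R(17): -12≡14 → O
W(22)−K(10): 12 → M
O(14)−C(2): 12 → M
C(2)−J(9): -7≡19 → T
B(1)−C(2): -1≡25 → Z
J(9)−V(21): -12≡14 → O
Q(16)−R(17): -1≡25 → Z
F(5)−K(10): -5≡21 → V
S(18)−C(2): 16 → Q
R(17)−J(9): 8 → I
Y(24)−C(2): 22 → W
E(4)−V(21): -17≡9 → J
U(20)−R(17): 3 → D
O(14)−K(10): 4 → E

OMMTZOZVQIWJDE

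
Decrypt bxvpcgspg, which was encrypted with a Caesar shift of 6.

b(1): 1−6=-5≡21 → v
x(23): 23−6=17 → r
v(21): 21−6=15 → p
p(15): 15−6=9 → j
c(2): 2−6=-4≡22 → w
g(6): 6−6=0 → a
s(18): 18−6=12 → m
p(15): 15−6=9 → j
g(6): 6−6=0 → a

vrpjwamja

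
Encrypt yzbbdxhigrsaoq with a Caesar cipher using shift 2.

abddfzjkitucqs

y(24): 24+2=26≡0 → a
z(25): 25+2=27≡1 → b
b(1): 1+2=3 → d
b(1): 1+2=3 → d
d(3): 3+2=5 → f
x(23): 23+2=25 → z
h(7): 7+2=9 → j
i(8): 8+2=10 → k
g(6): 6+2=8 → i
r(17): 17+2=19 → t
s(18): 18+2=20 → u
a(0): 0+2=2 → c
o(14): 14+2=16 → q
q(16): 16+2=18 → s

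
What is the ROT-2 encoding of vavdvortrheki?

v(21): 21+2=23 → x
a(0): 0+2=2 → c
v(21): 21+2=23 → x
d(3): 3+2=5 → f
v(21): 21+2=23 → x
o(14): 14+2=16 → q
r(17): 17+2=19 → t
t(19): 19+2=21 → v
r(17): 17+2=19 → t
h(7): 7+2=9 → j
e(4): 4+2=6 → g
k(10): 10+2=12 → m
i(8): 8+2=10 → k

xcxfxqtvtjgmk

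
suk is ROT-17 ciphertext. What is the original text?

bdt

s(18): 18−17=1 → b
u(20): 20−17=3 → d
k(10): 10−17=-7≡19 → t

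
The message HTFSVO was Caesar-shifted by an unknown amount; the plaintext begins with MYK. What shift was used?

21

From the crib: H(7)−M(12)=-5≡21, so the shift is 21.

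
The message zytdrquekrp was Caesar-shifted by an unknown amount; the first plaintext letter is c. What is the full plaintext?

From the crib: z(25)−c(2)=23, so the shift is 23.
Subtract 23 from each ciphertext letter:
z(25): 25−23=2 → c
y(24): 24−23=1 → b
t(19): 19−23=-4≡22 → w
d(3): 3−23=-20≡6 → g
r(17): 17−23=-6≡20 → u
q(16): 16−23=-7≡19 → t
u(20): 20−23=-3≡23 → x
e(4): 4−23=-19≡7 → h
k(10): 10−23=-13≡13 → n
r(17): 17−23=-6≡20 → u
p(15): 15−23=-8≡18 → s

cbwgutxhnus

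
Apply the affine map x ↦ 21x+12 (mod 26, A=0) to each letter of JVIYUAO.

J(9): 21·9+12=201≡19 → T
V(21): 21·21+12=453≡11 → L
I(8): 21·8+12=180≡24 → Y
Y(24): 21·24+12=516≡22 → W
U(20): 21·20+12=432≡16 → Q
A(0): 21·0+12=12 → M
O(14): 21·14+12=306≡20 → U

TLYWQMU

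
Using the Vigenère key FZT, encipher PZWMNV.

Repeat the key across the message: FZTFZT
P(15)+F(5): 20 → U
Z(25)+Z(25): 50≡24 → Y
W(22)+T(19): 41≡15 → P
M(12)+F(5): 17 → R
N(13)+Z(25): 38≡12 → M
V(21)+T(19): 40≡14 → O

UYPRMO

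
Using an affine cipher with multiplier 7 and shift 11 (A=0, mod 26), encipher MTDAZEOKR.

ROGLENFDA

M(12): 7·12+11=95≡17 → R
T(19): 7·19+11=144≡14 → O
D(3): 7·3+11=32≡6 → G
A(0): 7·0+11=11 → L
Z(25): 7·25+11=186≡4 → E
E(4): 7·4+11=39≡13 → N
O(14): 7·14+11=109≡5 → F
K(10): 7·10+11=81≡3 → D
R(17): 7·17+11=130≡0 → A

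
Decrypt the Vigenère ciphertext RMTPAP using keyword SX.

ZPBSIS

Repeat the key across the ciphertext: SXSXSX
R(17)−S(18): -1≡25 → Z
M(12)−X(23): -11≡15 → P
T(19)−S(18): 1 → B
P(15)−X(23): -8≡18 → S
A(0)−S(18): -18≡8 → I
P(15)−X(23): -8≡18 → S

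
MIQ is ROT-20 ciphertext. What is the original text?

SOW

M(12): 12−20=-8≡18 → S
I(8): 8−20=-12≡14 → O
Q(16): 16−20=-4≡22 → W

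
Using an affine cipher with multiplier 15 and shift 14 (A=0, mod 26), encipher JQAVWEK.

TUORGWI

J(9): 15·9+14=149≡19 → T
Q(16): 15·16+14=254≡20 → U
A(0): 15·0+14=14 → O
V(21): 15·21+14=329≡17 → R
W(22): 15·22+14=344≡6 → G
E(4): 15·4+14=74≡22 → W
K(10): 15·10+14=164≡8 → I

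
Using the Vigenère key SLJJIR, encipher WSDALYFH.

ODMJTPXS

Repeat the key across the message: SLJJIRSL
W(22)+S(18): 40≡14 → O
S(18)+L(11): 29≡3 → D
D(3)+J(9): 12 → M
A(0)+J(9): 9 → J
L(11)+I(8): 19 → T
Y(24)+R(17): 41≡15 → P
F(5)+S(18): 23 → X
H(7)+L(11): 18 → S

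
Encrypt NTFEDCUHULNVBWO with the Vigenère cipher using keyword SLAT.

FEFXVNUAMWNOTHO

Repeat the key across the message: SLATSLATSLATSLA
N(13)+S(18): 31≡5 → F
T(19)+L(11): 30≡4 → E
F(5)+A(0): 5 → F
E(4)+T(19): 23 → X
D(3)+S(18): 21 → V
C(2)+L(11): 13 → N
U(20)+A(0): 20 → U
H(7)+T(19): 26≡0 → A
U(20)+S(18): 38≡12 → M
L(11)+L(11): 22 → W
N(13)+A(0): 13 → N
V(21)+T(19): 40≡14 → O
B(1)+S(18): 19 → T
W(22)+L(11): 33≡7 → H
O(14)+A(0): 14 → O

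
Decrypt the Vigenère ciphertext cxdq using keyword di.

Repeat the key across the ciphertext: didi
c(2)−d(3): -1≡25 → z
x(23)−i(8): 15 → p
d(3)−d(3): 0 → a
q(16)−i(8): 8 → i

zpai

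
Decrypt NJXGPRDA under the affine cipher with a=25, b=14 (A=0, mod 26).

BFRIZXLO

The inverse of 25 mod 26 is 25, since 25·25=625≡1. Apply D(y)=25·(y−14) mod 26:
N(13): 25·(13−14)=-25≡1 → B
J(9): 25·(9−14)=-125≡5 → F
X(23): 25·(23−14)=225≡17 → R
G(6): 25·(6−14)=-200≡8 → I
P(15): 25·(15−14)=25 → Z
R(17): 25·(17−14)=75≡23 → X
D(3): 25·(3−14)=-275≡11 → L
A(0): 25·(0−14)=-350≡14 → O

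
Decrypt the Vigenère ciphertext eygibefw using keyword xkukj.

homyshvc

Repeat the key across the ciphertext: xkukjxku
e(4)−x(23): -19≡7 → h
y(24)−k(10): 14 → o
g(6)−u(20): -14≡12 → m
i(8)−k(10): -2≡24 → y
b(1)−j(9): -8≡18 → s
e(4)−x(23): -19≡7 → h
f(5)−k(10): -5≡21 → v
w(22)−u(20): 2 → c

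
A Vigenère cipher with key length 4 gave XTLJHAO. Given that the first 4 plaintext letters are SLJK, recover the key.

FICZ

Subtract each crib letter from the matching ciphertext letter (mod 26):
X(23)−S(18)=5 → F
T(19)−L(11)=8 → I
L(11)−J(9)=2 → C
J(9)−K(10)=-1≡25 → Z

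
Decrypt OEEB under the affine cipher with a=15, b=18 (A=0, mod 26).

The inverse of 15 mod 26 is 7, since 15·7=105≡1. Apply D(y)=7·(y−18) mod 26:
O(14): 7·(14−18)=-28≡24 → Y
E(4): 7·(4−18)=-98≡6 → G
E(4): 7·(4−18)=-98≡6 → G
B(1): 7·(1−18)=-119≡11 → L

YGGL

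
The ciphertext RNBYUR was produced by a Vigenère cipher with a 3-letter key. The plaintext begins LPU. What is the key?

Subtract each crib letter from the matching ciphertext letter (mod 26):
R(17)−L(11)=6 → G
N(13)−P(15)=-2≡24 → Y
B(1)−U(20)=-19≡7 → H

GYH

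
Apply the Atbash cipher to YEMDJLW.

Y(24) → B(1)
E(4) → V(21)
M(12) → N(13)
D(3) → W(22)
J(9) → Q(16)
L(11) → O(14)
W(22) → D(3)

BVNWQOD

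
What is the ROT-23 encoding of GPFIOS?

DMCFLP

G(6): 6+23=29≡3 → D
P(15): 15+23=38≡12 → M
F(5): 5+23=28≡2 → C
I(8): 8+23=31≡5 → F
O(14): 14+23=37≡11 → L
S(18): 18+23=41≡15 → P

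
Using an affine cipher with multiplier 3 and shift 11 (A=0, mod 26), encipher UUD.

U(20): 3·20+11=71≡19 → T
U(20): 3·20+11=71≡19 → T
D(3): 3·3+11=20 → U

TTU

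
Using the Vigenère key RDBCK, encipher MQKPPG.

Repeat the key across the message: RDBCKR
M(12)+R(17): 29≡3 → D
Q(16)+D(3): 19 → T
K(10)+B(1): 11 → L
P(15)+C(2): 17 → R
P(15)+K(10): 25 → Z
G(6)+R(17): 23 → X

DTLRZX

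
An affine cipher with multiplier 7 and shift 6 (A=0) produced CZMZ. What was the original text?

The inverse of 7 mod 26 is 15, since 7·15=105≡1. Apply D(y)=15·(y−6) mod 26:
C(2): 15·(2−6)=-60≡18 → S
Z(25): 15·(25−6)=285≡25 → Z
M(12): 15·(12−6)=90≡12 → M
Z(25): 15·(25−6)=285≡25 → Z

SZMZ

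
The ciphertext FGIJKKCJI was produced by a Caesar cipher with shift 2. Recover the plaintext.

DEGHIIAHG

F(5): 5−2=3 → D
G(6): 6−2=4 → E
I(8): 8−2=6 → G
J(9): 9−2=7 → H
K(10): 10−2=8 → I
K(10): 10−2=8 → I
C(2): 2−2=0 → A
J(9): 9−2=7 → H
I(8): 8−2=6 → G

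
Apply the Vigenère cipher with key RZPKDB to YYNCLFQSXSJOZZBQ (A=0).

Repeat the key across the message: RZPKDBRZPKDBRZPK
Y(24)+R(17): 41≡15 → P
Y(24)+Z(25): 49≡23 → X
N(13)+P(15): 28≡2 → C
C(2)+K(10): 12 → M
L(11)+D(3): 14 → O
F(5)+B(1): 6 → G
Q(16)+R(17): 33≡7 → H
S(18)+Z(25): 43≡17 → R
X(23)+P(15): 38≡12 → M
S(18)+K(10): 28≡2 → C
J(9)+D(3): 12 → M
O(14)+B(1): 15 → P
Z(25)+R(17): 42≡16 → Q
Z(25)+Z(25): 50≡24 → Y
B(1)+P(15): 16 → Q
Q(16)+K(10): 26≡0 → A

PXCMOGHRMCMPQYQA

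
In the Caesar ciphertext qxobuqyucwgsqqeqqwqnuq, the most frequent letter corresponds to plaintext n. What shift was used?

The most frequent ciphertext letter is q (appears 8 times).
q is position 16; n is position 13.
Shift = 3.

3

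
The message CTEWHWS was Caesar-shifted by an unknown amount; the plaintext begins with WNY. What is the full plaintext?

WNYQBQM

From the crib: C(2)−W(22)=-20≡6, so the shift is 6.
Subtract 6 from each ciphertext letter:
C(2): 2−6=-4≡22 → W
T(19): 19−6=13 → N
E(4): 4−6=-2≡24 → Y
W(22): 22−6=16 → Q
H(7): 7−6=1 → B
W(22): 22−6=16 → Q
S(18): 18−6=12 → M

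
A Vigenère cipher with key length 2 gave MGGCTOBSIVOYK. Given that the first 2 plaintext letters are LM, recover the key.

BU

Subtract each crib letter from the matching ciphertext letter (mod 26):
M(12)−L(11)=1 → B
G(6)−M(12)=-6≡20 → U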